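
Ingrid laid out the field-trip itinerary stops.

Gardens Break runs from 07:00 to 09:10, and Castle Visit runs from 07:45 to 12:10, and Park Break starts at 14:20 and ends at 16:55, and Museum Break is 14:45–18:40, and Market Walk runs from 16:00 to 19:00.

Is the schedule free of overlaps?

Sorted by start: Gardens Break, Castle Visit, Park Break, Museum Break, Market Walk.
Castle Visit starts before Gardens Break ends → Gardens Break and Castle Visit overlap.
That's a conflict, so the schedule is not conflict-free.

No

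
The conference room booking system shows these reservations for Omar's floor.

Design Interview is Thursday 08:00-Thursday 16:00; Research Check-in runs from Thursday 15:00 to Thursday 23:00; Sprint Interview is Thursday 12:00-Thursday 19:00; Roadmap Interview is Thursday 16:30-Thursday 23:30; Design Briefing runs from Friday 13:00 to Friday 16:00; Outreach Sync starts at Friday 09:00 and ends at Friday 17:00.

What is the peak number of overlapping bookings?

3

Walk through starts and ends in time order (an end at T is processed before a start at T):
Thursday 08:00 start Design Interview → 1
Thursday 12:00 start Sprint Interview → 2
Thursday 15:00 start Research Check-in → 3
Thursday 16:00 end Design Interview → 2
Thursday 16:30 start Roadmap Interview → 3
Thursday 19:00 end Sprint Interview → 2
Thursday 23:00 end Research Check-in → 1
Thursday 23:30 end Roadmap Interview → 0
Friday 09:00 start Outreach Sync → 1
Friday 13:00 start Design Briefing → 2
Friday 16:00 end Design Briefing → 1
Friday 17:00 end Outreach Sync → 0
Peak is 3, at Thursday 15:00 (Design Interview, Research Check-in, Sprint Interview).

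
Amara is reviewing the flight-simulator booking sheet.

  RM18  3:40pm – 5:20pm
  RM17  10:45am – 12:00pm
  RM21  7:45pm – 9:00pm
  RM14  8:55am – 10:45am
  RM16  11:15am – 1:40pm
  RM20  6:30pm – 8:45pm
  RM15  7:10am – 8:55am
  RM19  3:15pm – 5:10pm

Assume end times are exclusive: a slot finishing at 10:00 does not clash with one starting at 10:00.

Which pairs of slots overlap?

RM16 & RM17, RM18 & RM19, RM20 & RM21

Sorted by start: RM15, RM14, RM17, RM16, RM19, RM18, RM20, RM21.
RM14 starts exactly when RM15 ends (back-to-back, no overlap) — done with RM15.
RM17 starts exactly when RM14 ends (back-to-back, no overlap) — done with RM14.
RM16 starts before RM17 ends → RM17 and RM16 overlap.
RM19 starts after RM17 ends — done with RM17.
RM19 starts after RM16 ends — done with RM16.
RM18 starts before RM19 ends → RM19 and RM18 overlap.
RM20 starts after RM19 ends — done with RM19.
RM20 starts after RM18 ends — done with RM18.
RM21 starts before RM20 ends → RM20 and RM21 overlap.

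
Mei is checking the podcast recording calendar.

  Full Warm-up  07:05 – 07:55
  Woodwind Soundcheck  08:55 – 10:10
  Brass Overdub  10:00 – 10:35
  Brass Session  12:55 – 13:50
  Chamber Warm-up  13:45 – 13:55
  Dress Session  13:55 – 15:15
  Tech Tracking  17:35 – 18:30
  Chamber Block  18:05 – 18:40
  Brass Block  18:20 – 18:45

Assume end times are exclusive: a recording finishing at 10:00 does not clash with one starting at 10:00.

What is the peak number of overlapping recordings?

Walk through starts and ends in time order (an end at T is processed before a start at T):
07:05 start Full Warm-up → 1
07:55 end Full Warm-up → 0
08:55 start Woodwind Soundcheck → 1
10:00 start Brass Overdub → 2
10:10 end Woodwind Soundcheck → 1
10:35 end Brass Overdub → 0
12:55 start Brass Session → 1
13:45 start Chamber Warm-up → 2
13:50 end Brass Session → 1
13:55 end Chamber Warm-up → 0
13:55 start Dress Session → 1
15:15 end Dress Session → 0
17:35 start Tech Tracking → 1
18:05 start Chamber Block → 2
18:20 start Brass Block → 3
18:30 end Tech Tracking → 2
18:40 end Chamber Block → 1
18:45 end Brass Block → 0
Peak is 3, at 18:20 (Brass Block, Chamber Block, Tech Tracking).

3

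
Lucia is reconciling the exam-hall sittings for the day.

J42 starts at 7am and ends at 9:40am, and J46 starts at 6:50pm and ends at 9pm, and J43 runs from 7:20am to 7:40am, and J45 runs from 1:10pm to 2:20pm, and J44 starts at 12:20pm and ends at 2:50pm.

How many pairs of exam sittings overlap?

2

Sorted by start: J42, J43, J44, J45, J46.
J43 starts before J42 ends → J42 and J43 overlap.
J44 starts after J42 ends; J42 is clear from here.
J44 starts after J43 ends; J43 is clear from here.
J45 starts before J44 ends → J44 and J45 overlap.
J46 starts after J44 ends.
J46 starts after J45 ends.
Overlapping pairs: J42 & J43, J44 & J45 — 2 in total.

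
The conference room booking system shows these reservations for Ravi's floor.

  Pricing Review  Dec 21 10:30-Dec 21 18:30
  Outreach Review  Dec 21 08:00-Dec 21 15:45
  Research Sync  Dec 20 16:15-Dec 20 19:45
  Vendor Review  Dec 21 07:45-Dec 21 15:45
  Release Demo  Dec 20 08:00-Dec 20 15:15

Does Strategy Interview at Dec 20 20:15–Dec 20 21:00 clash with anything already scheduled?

Release Demo: ends Dec 20 15:15 at or before Strategy Interview starts Dec 20 20:15 → clear.
Research Sync: ends Dec 20 19:45 at or before Strategy Interview starts Dec 20 20:15 → clear.
Vendor Review: starts Dec 21 07:45 at or after Strategy Interview ends Dec 20 21:00 → clear.
Outreach Review: starts Dec 21 08:00 at or after Strategy Interview ends Dec 20 21:00 → clear.
Pricing Review: starts Dec 21 10:30 at or after Strategy Interview ends Dec 20 21:00 → clear.

No — it doesn't clash with anything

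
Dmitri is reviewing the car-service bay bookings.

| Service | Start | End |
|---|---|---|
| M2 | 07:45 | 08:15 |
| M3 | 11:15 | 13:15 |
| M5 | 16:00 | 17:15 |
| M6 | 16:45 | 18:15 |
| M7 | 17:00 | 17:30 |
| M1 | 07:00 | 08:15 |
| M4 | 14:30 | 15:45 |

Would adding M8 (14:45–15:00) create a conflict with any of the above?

M1: ends 08:15 at or before M8 starts 14:45 → clear.
M2: ends 08:15 at or before M8 starts 14:45 → clear.
M3: ends 13:15 at or before M8 starts 14:45 → clear.
M4: starts 14:30 before M8 ends 15:00, and ends 15:45 after M8 starts 14:45 → overlap.
M5: starts 16:00 at or after M8 ends 15:00 → clear.
M6: starts 16:45 at or after M8 ends 15:00 → clear.
M7: starts 17:00 at or after M8 ends 15:00 → clear.
M8 overlaps M4.

Yes — it overlaps M4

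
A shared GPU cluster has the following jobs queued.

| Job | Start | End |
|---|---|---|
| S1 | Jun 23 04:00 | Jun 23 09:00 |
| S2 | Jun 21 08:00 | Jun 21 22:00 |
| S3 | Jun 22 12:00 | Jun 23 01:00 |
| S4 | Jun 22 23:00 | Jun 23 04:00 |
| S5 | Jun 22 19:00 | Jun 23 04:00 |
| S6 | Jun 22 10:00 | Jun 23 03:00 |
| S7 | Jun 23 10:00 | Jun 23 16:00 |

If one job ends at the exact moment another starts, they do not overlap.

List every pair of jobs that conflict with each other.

Sorted by start: S2, S6, S3, S5, S4, S1, S7.
S6 starts after S2 ends, so nothing later overlaps S2 either.
S3 starts before S6 ends → S6 and S3 overlap.
S5 starts before S6 ends → S6 and S5 overlap.
S4 starts before S6 ends → S6 and S4 overlap.
S1 starts after S6 ends, so nothing later overlaps S6 either.
S5 starts before S3 ends → S3 and S5 overlap.
S4 starts before S3 ends → S3 and S4 overlap.
S1 starts after S3 ends, so nothing later overlaps S3 either.
S4 starts before S5 ends → S5 and S4 overlap.
S1 starts exactly when S5 ends (back-to-back, no overlap), so nothing later overlaps S5 either.
S1 starts exactly when S4 ends (back-to-back, no overlap), so nothing later overlaps S4 either.
S7 starts after S1 ends.

S3 & S4, S3 & S5, S3 & S6, S4 & S5, S4 & S6, S5 & S6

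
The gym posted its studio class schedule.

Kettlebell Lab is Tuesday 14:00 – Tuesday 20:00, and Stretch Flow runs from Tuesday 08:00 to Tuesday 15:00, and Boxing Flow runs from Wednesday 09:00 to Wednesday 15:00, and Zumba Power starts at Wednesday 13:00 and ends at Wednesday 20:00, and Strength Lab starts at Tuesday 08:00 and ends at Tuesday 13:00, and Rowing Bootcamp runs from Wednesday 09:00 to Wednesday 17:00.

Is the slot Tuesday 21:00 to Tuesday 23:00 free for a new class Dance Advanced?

Yes — the slot is free

Stretch Flow: ends Tuesday 15:00 at or before Dance Advanced starts Tuesday 21:00 → clear.
Strength Lab: ends Tuesday 13:00 at or before Dance Advanced starts Tuesday 21:00 → clear.
Kettlebell Lab: ends Tuesday 20:00 at or before Dance Advanced starts Tuesday 21:00 → clear.
Boxing Flow: starts Wednesday 09:00 at or after Dance Advanced ends Tuesday 23:00 → clear.
Rowing Bootcamp: starts Wednesday 09:00 at or after Dance Advanced ends Tuesday 23:00 → clear.
Zumba Power: starts Wednesday 13:00 at or after Dance Advanced ends Tuesday 23:00 → clear.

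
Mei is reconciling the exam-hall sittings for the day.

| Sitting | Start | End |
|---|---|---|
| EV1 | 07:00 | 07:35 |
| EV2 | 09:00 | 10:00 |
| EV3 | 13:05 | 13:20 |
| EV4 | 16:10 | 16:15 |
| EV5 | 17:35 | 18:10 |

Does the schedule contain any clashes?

No

Sorted by start: EV1, EV2, EV3, EV4, EV5.
EV2 starts after EV1 ends — done with EV1.
EV3 starts after EV2 ends — done with EV2.
EV4 starts after EV3 ends — done with EV3.
EV5 starts after EV4 ends.
Every pair is clear; the schedule has no overlaps.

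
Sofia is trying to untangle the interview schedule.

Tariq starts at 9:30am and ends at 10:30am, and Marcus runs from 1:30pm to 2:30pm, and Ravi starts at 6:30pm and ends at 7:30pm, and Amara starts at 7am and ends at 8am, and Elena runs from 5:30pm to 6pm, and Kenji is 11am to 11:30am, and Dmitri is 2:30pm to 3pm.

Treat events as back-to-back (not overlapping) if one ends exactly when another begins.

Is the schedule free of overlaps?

Check each pair: they overlap iff neither finishes before the other starts.
Sorted by start: Amara, Tariq, Kenji, Marcus, Dmitri, Elena, Ravi.
Tariq starts after Amara ends; Amara is clear from here.
Kenji starts after Tariq ends; Tariq is clear from here.
Marcus starts after Kenji ends; Kenji is clear from here.
Dmitri starts exactly when Marcus ends (back-to-back, no overlap); Marcus is clear from here.
Elena starts after Dmitri ends; Dmitri is clear from here.
Ravi starts after Elena ends.
Every pair is clear; the schedule has no overlaps.

Yes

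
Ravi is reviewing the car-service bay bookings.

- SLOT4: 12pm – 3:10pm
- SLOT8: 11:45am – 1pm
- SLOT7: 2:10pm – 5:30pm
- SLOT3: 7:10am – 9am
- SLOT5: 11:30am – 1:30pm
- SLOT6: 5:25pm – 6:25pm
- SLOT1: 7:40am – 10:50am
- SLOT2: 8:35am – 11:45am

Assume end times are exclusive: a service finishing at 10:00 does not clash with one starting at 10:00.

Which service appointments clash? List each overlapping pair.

SLOT1 & SLOT2, SLOT1 & SLOT3, SLOT2 & SLOT3, SLOT2 & SLOT5, SLOT4 & SLOT5, SLOT4 & SLOT7, SLOT4 & SLOT8, SLOT5 & SLOT8, SLOT6 & SLOT7

Two intervals overlap when each starts before the other ends.
Sorted by start: SLOT3, SLOT1, SLOT2, SLOT5, SLOT8, SLOT4, SLOT7, SLOT6.
SLOT1 starts before SLOT3 ends → SLOT3 and SLOT1 overlap.
SLOT2 starts before SLOT3 ends → SLOT3 and SLOT2 overlap.
SLOT5 starts after SLOT3 ends, so SLOT3 has no further overlaps.
SLOT2 starts before SLOT1 ends → SLOT1 and SLOT2 overlap.
SLOT5 starts after SLOT1 ends, so SLOT1 has no further overlaps.
SLOT5 starts before SLOT2 ends → SLOT2 and SLOT5 overlap.
SLOT8 starts exactly when SLOT2 ends (back-to-back, no overlap), so SLOT2 has no further overlaps.
SLOT8 starts before SLOT5 ends → SLOT5 and SLOT8 overlap.
SLOT4 starts before SLOT5 ends → SLOT5 and SLOT4 overlap.
SLOT7 starts after SLOT5 ends, so SLOT5 has no further overlaps.
SLOT4 starts before SLOT8 ends → SLOT8 and SLOT4 overlap.
SLOT7 starts after SLOT8 ends, so SLOT8 has no further overlaps.
SLOT7 starts before SLOT4 ends → SLOT4 and SLOT7 overlap.
SLOT6 starts after SLOT4 ends.
SLOT6 starts before SLOT7 ends → SLOT7 and SLOT6 overlap.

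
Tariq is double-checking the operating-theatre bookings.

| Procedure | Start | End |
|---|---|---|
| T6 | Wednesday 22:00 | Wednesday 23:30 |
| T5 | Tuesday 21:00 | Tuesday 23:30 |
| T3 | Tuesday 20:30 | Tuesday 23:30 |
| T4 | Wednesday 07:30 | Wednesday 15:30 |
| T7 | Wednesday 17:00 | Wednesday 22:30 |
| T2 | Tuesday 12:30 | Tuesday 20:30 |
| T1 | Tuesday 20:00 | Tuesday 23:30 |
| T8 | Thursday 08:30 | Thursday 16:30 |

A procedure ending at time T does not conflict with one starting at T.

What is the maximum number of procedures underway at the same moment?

3

Sweep the timeline, counting +1 at each start and −1 at each end (ends before starts at a tie):
Tuesday 12:30 start T2 → 1
Tuesday 20:00 start T1 → 2
Tuesday 20:30 end T2 → 1
Tuesday 20:30 start T3 → 2
Tuesday 21:00 start T5 → 3
Tuesday 23:30 end T1 → 2
Tuesday 23:30 end T3 → 1
Tuesday 23:30 end T5 → 0
Wednesday 07:30 start T4 → 1
Wednesday 15:30 end T4 → 0
Wednesday 17:00 start T7 → 1
Wednesday 22:00 start T6 → 2
Wednesday 22:30 end T7 → 1
Wednesday 23:30 end T6 → 0
Thursday 08:30 start T8 → 1
Thursday 16:30 end T8 → 0
Peak is 3, at Tuesday 21:00 (T1, T3, T5).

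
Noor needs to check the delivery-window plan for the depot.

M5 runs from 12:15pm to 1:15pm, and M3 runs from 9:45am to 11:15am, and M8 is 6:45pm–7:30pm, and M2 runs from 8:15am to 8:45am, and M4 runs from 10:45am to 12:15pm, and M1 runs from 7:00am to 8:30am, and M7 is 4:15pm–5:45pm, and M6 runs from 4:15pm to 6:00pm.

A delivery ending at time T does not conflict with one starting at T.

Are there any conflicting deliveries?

Sorted by start: M1, M2, M3, M4, M5, M6, M7, M8.
M2 starts before M1 ends → M1 and M2 overlap.
That's a conflict, so the schedule is not conflict-free.

Yes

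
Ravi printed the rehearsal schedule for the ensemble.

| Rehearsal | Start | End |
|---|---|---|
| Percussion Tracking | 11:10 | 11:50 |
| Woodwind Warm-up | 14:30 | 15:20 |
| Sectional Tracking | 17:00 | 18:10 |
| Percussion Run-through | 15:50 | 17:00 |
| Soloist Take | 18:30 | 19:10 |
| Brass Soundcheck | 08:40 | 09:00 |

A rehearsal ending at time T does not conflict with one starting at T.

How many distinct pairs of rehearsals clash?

Check each pair: they overlap iff neither finishes before the other starts.
Sorted by start: Brass Soundcheck, Percussion Tracking, Woodwind Warm-up, Percussion Run-through, Sectional Tracking, Soloist Take.
Percussion Tracking starts after Brass Soundcheck ends, so Brass Soundcheck has no further overlaps.
Woodwind Warm-up starts after Percussion Tracking ends, so Percussion Tracking has no further overlaps.
Percussion Run-through starts after Woodwind Warm-up ends, so Woodwind Warm-up has no further overlaps.
Sectional Tracking starts exactly when Percussion Run-through ends (back-to-back, no overlap), so Percussion Run-through has no further overlaps.
Soloist Take starts after Sectional Tracking ends.
No pair overlaps.

0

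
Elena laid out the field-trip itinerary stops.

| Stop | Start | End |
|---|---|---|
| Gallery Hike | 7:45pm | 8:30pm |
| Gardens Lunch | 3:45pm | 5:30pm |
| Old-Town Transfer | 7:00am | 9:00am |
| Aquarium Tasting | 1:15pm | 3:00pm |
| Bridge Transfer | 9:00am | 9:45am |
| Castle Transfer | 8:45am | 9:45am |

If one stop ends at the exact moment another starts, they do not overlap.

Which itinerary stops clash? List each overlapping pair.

Bridge Transfer & Castle Transfer, Castle Transfer & Old-Town Transfer

Sorted by start: Old-Town Transfer, Castle Transfer, Bridge Transfer, Aquarium Tasting, Gardens Lunch, Gallery Hike.
Castle Transfer starts before Old-Town Transfer ends → Old-Town Transfer and Castle Transfer overlap.
Bridge Transfer starts exactly when Old-Town Transfer ends (back-to-back, no overlap), so Old-Town Transfer has no further overlaps.
Bridge Transfer starts before Castle Transfer ends → Castle Transfer and Bridge Transfer overlap.
Aquarium Tasting starts after Castle Transfer ends, so Castle Transfer has no further overlaps.
Aquarium Tasting starts after Bridge Transfer ends, so Bridge Transfer has no further overlaps.
Gardens Lunch starts after Aquarium Tasting ends, so Aquarium Tasting has no further overlaps.
Gallery Hike starts after Gardens Lunch ends.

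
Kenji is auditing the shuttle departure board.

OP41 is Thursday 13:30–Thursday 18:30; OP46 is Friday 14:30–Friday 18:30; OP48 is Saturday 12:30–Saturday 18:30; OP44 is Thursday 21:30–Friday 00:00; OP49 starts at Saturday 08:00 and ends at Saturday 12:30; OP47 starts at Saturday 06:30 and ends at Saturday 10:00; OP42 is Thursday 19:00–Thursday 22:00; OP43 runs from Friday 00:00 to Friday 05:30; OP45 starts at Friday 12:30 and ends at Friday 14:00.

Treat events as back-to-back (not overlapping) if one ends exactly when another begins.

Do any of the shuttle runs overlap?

Yes

Sorted by start: OP41, OP42, OP44, OP43, OP45, OP46, OP47, OP49, OP48.
OP42 starts after OP41 ends; OP41 is clear from here.
OP44 starts before OP42 ends → OP42 and OP44 overlap.
That's a conflict, so the schedule is not conflict-free.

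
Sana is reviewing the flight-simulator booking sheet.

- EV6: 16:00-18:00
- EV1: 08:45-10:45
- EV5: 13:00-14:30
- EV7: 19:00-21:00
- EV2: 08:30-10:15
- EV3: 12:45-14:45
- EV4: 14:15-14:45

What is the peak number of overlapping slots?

Sweep the timeline, counting +1 at each start and −1 at each end (ends before starts at a tie):
08:30 start EV2 → 1
08:45 start EV1 → 2
10:15 end EV2 → 1
10:45 end EV1 → 0
12:45 start EV3 → 1
13:00 start EV5 → 2
14:15 start EV4 → 3
14:30 end EV5 → 2
14:45 end EV3 → 1
14:45 end EV4 → 0
16:00 start EV6 → 1
18:00 end EV6 → 0
19:00 start EV7 → 1
21:00 end EV7 → 0
Peak is 3, at 14:15 (EV3, EV4, EV5).

3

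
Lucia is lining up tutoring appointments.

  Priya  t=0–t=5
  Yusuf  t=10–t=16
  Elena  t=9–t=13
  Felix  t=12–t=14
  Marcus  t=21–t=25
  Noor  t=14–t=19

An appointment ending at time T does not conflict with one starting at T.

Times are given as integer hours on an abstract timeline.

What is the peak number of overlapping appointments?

3

Sort all start/end points and keep a running count:
t=0 start Priya → 1
t=5 end Priya → 0
t=9 start Elena → 1
t=10 start Yusuf → 2
t=12 start Felix → 3
t=13 end Elena → 2
t=14 end Felix → 1
t=14 start Noor → 2
t=16 end Yusuf → 1
t=19 end Noor → 0
t=21 start Marcus → 1
t=25 end Marcus → 0
Peak is 3, at t=12 (Elena, Felix, Yusuf).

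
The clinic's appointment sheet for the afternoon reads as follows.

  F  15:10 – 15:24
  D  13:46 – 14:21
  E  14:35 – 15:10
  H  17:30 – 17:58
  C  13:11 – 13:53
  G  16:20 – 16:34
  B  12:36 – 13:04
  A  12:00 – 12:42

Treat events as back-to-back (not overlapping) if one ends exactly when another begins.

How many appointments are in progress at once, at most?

2

Sort all start/end points and keep a running count:
12:00 start A → 1
12:36 start B → 2
12:42 end A → 1
13:04 end B → 0
13:11 start C → 1
13:46 start D → 2
13:53 end C → 1
14:21 end D → 0
14:35 start E → 1
15:10 end E → 0
15:10 start F → 1
15:24 end F → 0
16:20 start G → 1
16:34 end G → 0
17:30 start H → 1
17:58 end H → 0
Peak is 2, at 12:36 (A, B).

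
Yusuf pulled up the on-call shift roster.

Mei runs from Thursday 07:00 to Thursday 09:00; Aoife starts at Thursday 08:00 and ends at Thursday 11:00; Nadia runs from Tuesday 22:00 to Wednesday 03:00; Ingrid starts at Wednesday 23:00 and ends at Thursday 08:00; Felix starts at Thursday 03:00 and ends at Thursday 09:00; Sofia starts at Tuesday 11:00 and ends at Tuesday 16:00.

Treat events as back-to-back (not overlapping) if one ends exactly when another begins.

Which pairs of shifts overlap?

Sorted by start: Sofia, Nadia, Ingrid, Felix, Mei, Aoife.
Nadia starts after Sofia ends — done with Sofia.
Ingrid starts after Nadia ends — done with Nadia.
Felix starts before Ingrid ends → Ingrid and Felix overlap.
Mei starts before Ingrid ends → Ingrid and Mei overlap.
Aoife starts exactly when Ingrid ends (back-to-back, no overlap).
Mei starts before Felix ends → Felix and Mei overlap.
Aoife starts before Felix ends → Felix and Aoife overlap.
Aoife starts before Mei ends → Mei and Aoife overlap.

Aoife & Felix, Aoife & Mei, Felix & Ingrid, Felix & Mei, Ingrid & Mei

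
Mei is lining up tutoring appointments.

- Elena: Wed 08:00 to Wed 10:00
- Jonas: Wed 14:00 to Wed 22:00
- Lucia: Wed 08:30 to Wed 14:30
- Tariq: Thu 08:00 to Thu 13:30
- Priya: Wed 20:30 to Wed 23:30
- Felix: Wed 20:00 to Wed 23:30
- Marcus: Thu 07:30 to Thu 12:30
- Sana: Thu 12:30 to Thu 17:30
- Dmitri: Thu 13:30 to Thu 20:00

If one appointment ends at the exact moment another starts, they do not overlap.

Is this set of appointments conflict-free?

Sorted by start: Elena, Lucia, Jonas, Felix, Priya, Marcus, Tariq, Sana, Dmitri.
Lucia starts before Elena ends → Elena and Lucia overlap.
That's a conflict, so the schedule is not conflict-free.

No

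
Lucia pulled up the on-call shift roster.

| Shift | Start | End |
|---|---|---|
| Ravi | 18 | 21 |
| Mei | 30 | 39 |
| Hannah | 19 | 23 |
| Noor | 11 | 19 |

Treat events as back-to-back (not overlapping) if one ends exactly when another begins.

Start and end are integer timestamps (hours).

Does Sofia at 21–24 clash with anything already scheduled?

Noor: ends 19 at or before Sofia starts 21 → clear.
Ravi: ends 21 at or before Sofia starts 21 → clear.
Hannah: starts 19 before Sofia ends 24, and ends 23 after Sofia starts 21 → overlap.
Mei: starts 30 at or after Sofia ends 24 → clear.
Sofia overlaps Hannah.

Yes — it overlaps Hannah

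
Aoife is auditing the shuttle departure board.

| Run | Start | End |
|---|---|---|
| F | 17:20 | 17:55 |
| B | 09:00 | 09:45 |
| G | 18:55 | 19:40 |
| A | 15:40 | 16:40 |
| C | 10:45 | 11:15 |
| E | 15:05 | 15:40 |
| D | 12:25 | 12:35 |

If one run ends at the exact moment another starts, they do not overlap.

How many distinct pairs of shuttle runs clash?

Sorted by start: B, C, D, E, A, F, G.
C starts after B ends; B is clear from here.
D starts after C ends; C is clear from here.
E starts after D ends; D is clear from here.
A starts exactly when E ends (back-to-back, no overlap); E is clear from here.
F starts after A ends; A is clear from here.
G starts after F ends.
No pair overlaps.

0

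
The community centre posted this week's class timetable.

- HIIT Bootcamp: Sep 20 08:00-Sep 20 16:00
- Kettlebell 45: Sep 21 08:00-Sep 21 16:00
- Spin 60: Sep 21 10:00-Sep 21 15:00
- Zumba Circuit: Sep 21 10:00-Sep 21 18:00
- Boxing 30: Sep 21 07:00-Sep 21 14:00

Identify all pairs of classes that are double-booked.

Boxing 30 & Kettlebell 45, Boxing 30 & Spin 60, Boxing 30 & Zumba Circuit, Kettlebell 45 & Spin 60, Kettlebell 45 & Zumba Circuit, Spin 60 & Zumba Circuit

Sorted by start: HIIT Bootcamp, Boxing 30, Kettlebell 45, Zumba Circuit, Spin 60.
Boxing 30 starts after HIIT Bootcamp ends — done with HIIT Bootcamp.
Kettlebell 45 starts before Boxing 30 ends → Boxing 30 and Kettlebell 45 overlap.
Zumba Circuit starts before Boxing 30 ends → Boxing 30 and Zumba Circuit overlap.
Spin 60 starts before Boxing 30 ends → Boxing 30 and Spin 60 overlap.
Zumba Circuit starts before Kettlebell 45 ends → Kettlebell 45 and Zumba Circuit overlap.
Spin 60 starts before Kettlebell 45 ends → Kettlebell 45 and Spin 60 overlap.
Spin 60 starts before Zumba Circuit ends → Zumba Circuit and Spin 60 overlap.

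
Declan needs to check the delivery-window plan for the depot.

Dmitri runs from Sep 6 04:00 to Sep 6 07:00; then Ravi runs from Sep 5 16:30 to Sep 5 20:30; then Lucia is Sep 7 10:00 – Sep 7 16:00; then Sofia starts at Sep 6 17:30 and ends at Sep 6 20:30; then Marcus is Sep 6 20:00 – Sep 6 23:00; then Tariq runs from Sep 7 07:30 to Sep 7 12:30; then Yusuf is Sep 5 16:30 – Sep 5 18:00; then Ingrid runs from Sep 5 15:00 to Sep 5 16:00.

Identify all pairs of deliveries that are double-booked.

Two intervals overlap when each starts before the other ends.
Sorted by start: Ingrid, Ravi, Yusuf, Dmitri, Sofia, Marcus, Tariq, Lucia.
Ravi starts after Ingrid ends, so Ingrid has no further overlaps.
Yusuf starts before Ravi ends → Ravi and Yusuf overlap.
Dmitri starts after Ravi ends, so Ravi has no further overlaps.
Dmitri starts after Yusuf ends, so Yusuf has no further overlaps.
Sofia starts after Dmitri ends, so Dmitri has no further overlaps.
Marcus starts before Sofia ends → Sofia and Marcus overlap.
Tariq starts after Sofia ends, so Sofia has no further overlaps.
Tariq starts after Marcus ends, so Marcus has no further overlaps.
Lucia starts before Tariq ends → Tariq and Lucia overlap.

Lucia & Tariq, Marcus & Sofia, Ravi & Yusuf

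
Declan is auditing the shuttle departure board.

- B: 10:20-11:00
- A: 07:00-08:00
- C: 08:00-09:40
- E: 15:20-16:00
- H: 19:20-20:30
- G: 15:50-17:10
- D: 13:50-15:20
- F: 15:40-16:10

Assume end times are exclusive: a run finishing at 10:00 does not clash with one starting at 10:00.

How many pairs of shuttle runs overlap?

3

Sorted by start: A, C, B, D, E, F, G, H.
C starts exactly when A ends (back-to-back, no overlap) — done with A.
B starts after C ends — done with C.
D starts after B ends — done with B.
E starts exactly when D ends (back-to-back, no overlap) — done with D.
F starts before E ends → E and F overlap.
G starts before E ends → E and G overlap.
H starts after E ends.
G starts before F ends → F and G overlap.
H starts after F ends.
H starts after G ends.
Overlapping pairs: E & F, E & G, F & G — 3 in total.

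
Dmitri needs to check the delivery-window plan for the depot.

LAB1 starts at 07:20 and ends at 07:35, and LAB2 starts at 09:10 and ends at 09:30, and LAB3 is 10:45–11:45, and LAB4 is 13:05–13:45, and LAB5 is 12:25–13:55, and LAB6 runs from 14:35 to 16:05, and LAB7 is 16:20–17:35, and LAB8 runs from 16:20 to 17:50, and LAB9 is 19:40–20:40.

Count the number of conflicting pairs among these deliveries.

2

Two intervals overlap when each starts before the other ends.
Sorted by start: LAB1, LAB2, LAB3, LAB5, LAB4, LAB6, LAB7, LAB8, LAB9.
LAB2 starts after LAB1 ends; LAB1 is clear from here.
LAB3 starts after LAB2 ends; LAB2 is clear from here.
LAB5 starts after LAB3 ends; LAB3 is clear from here.
LAB4 starts before LAB5 ends → LAB5 and LAB4 overlap.
LAB6 starts after LAB5 ends; LAB5 is clear from here.
LAB6 starts after LAB4 ends; LAB4 is clear from here.
LAB7 starts after LAB6 ends; LAB6 is clear from here.
LAB8 starts before LAB7 ends → LAB7 and LAB8 overlap.
LAB9 starts after LAB7 ends.
LAB9 starts after LAB8 ends.
Overlapping pairs: LAB4 & LAB5, LAB7 & LAB8 — 2 in total.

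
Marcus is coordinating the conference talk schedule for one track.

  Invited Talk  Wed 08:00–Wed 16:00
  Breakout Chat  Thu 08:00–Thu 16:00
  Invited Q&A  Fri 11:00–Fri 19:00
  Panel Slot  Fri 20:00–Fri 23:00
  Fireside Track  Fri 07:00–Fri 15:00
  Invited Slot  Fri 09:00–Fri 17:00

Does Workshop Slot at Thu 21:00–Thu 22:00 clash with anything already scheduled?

No — it doesn't clash with anything

Invited Talk: ends Wed 16:00 at or before Workshop Slot starts Thu 21:00 → clear.
Breakout Chat: ends Thu 16:00 at or before Workshop Slot starts Thu 21:00 → clear.
Fireside Track: starts Fri 07:00 at or after Workshop Slot ends Thu 22:00 → clear.
Invited Slot: starts Fri 09:00 at or after Workshop Slot ends Thu 22:00 → clear.
Invited Q&A: starts Fri 11:00 at or after Workshop Slot ends Thu 22:00 → clear.
Panel Slot: starts Fri 20:00 at or after Workshop Slot ends Thu 22:00 → clear.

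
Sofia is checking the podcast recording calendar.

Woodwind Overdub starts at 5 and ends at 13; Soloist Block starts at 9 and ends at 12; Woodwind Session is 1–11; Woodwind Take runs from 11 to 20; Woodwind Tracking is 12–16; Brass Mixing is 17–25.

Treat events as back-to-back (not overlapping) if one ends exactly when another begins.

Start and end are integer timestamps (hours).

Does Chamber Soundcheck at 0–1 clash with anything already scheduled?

Woodwind Session: starts 1 at or after Chamber Soundcheck ends 1 → clear.
Woodwind Overdub: starts 5 at or after Chamber Soundcheck ends 1 → clear.
Soloist Block: starts 9 at or after Chamber Soundcheck ends 1 → clear.
Woodwind Take: starts 11 at or after Chamber Soundcheck ends 1 → clear.
Woodwind Tracking: starts 12 at or after Chamber Soundcheck ends 1 → clear.
Brass Mixing: starts 17 at or after Chamber Soundcheck ends 1 → clear.

No — it doesn't clash with anything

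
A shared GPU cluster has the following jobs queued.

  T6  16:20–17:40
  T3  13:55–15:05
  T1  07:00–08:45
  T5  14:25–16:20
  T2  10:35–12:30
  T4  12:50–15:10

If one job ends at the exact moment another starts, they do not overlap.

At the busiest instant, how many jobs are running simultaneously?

Sweep the timeline, counting +1 at each start and −1 at each end (ends before starts at a tie):
07:00 start T1 → 1
08:45 end T1 → 0
10:35 start T2 → 1
12:30 end T2 → 0
12:50 start T4 → 1
13:55 start T3 → 2
14:25 start T5 → 3
15:05 end T3 → 2
15:10 end T4 → 1
16:20 end T5 → 0
16:20 start T6 → 1
17:40 end T6 → 0
Peak is 3, at 14:25 (T3, T4, T5).

3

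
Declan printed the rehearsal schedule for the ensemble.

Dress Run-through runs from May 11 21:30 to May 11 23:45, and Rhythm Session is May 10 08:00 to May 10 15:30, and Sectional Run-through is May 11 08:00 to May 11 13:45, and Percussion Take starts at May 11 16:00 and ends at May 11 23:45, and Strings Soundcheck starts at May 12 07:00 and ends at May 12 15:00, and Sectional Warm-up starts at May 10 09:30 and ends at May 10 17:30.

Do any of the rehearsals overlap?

Yes

Sorted by start: Rhythm Session, Sectional Warm-up, Sectional Run-through, Percussion Take, Dress Run-through, Strings Soundcheck.
Sectional Warm-up starts before Rhythm Session ends → Rhythm Session and Sectional Warm-up overlap.
That's a conflict, so the schedule is not conflict-free.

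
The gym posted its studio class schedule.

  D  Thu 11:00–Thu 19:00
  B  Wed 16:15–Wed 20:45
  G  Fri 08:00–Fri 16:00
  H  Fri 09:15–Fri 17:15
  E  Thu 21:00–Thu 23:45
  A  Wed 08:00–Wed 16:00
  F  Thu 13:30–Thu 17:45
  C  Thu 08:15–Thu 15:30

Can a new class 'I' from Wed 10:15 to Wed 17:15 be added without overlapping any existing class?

A: starts Wed 08:00 before I ends Wed 17:15, and ends Wed 16:00 after I starts Wed 10:15 → overlap.
B: starts Wed 16:15 before I ends Wed 17:15, and ends Wed 20:45 after I starts Wed 10:15 → overlap.
C: starts Thu 08:15 at or after I ends Wed 17:15 → clear.
D: starts Thu 11:00 at or after I ends Wed 17:15 → clear.
F: starts Thu 13:30 at or after I ends Wed 17:15 → clear.
E: starts Thu 21:00 at or after I ends Wed 17:15 → clear.
G: starts Fri 08:00 at or after I ends Wed 17:15 → clear.
H: starts Fri 09:15 at or after I ends Wed 17:15 → clear.
I overlaps A, B.

No — it overlaps A, B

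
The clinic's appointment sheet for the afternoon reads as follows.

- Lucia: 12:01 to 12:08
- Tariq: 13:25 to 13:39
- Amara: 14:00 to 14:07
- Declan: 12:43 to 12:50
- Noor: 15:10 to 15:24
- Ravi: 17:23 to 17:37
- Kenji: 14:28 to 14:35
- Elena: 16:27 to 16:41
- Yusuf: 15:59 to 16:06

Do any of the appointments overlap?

Sorted by start: Lucia, Declan, Tariq, Amara, Kenji, Noor, Yusuf, Elena, Ravi.
Declan starts after Lucia ends, so nothing later overlaps Lucia either.
Tariq starts after Declan ends, so nothing later overlaps Declan either.
Amara starts after Tariq ends, so nothing later overlaps Tariq either.
Kenji starts after Amara ends, so nothing later overlaps Amara either.
Noor starts after Kenji ends, so nothing later overlaps Kenji either.
Yusuf starts after Noor ends, so nothing later overlaps Noor either.
Elena starts after Yusuf ends, so nothing later overlaps Yusuf either.
Ravi starts after Elena ends.
Every pair is clear; the schedule has no overlaps.

No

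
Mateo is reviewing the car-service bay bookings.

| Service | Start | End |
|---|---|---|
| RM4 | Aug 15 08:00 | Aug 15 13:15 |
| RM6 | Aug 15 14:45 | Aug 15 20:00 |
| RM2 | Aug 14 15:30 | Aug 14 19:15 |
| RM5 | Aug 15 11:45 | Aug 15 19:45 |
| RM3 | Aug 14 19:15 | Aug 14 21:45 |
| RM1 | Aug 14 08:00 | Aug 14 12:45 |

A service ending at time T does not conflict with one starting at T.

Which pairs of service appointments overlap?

Two intervals overlap when each starts before the other ends.
Sorted by start: RM1, RM2, RM3, RM4, RM5, RM6.
RM2 starts after RM1 ends; RM1 is clear from here.
RM3 starts exactly when RM2 ends (back-to-back, no overlap); RM2 is clear from here.
RM4 starts after RM3 ends; RM3 is clear from here.
RM5 starts before RM4 ends → RM4 and RM5 overlap.
RM6 starts after RM4 ends.
RM6 starts before RM5 ends → RM5 and RM6 overlap.

RM4 & RM5, RM5 & RM6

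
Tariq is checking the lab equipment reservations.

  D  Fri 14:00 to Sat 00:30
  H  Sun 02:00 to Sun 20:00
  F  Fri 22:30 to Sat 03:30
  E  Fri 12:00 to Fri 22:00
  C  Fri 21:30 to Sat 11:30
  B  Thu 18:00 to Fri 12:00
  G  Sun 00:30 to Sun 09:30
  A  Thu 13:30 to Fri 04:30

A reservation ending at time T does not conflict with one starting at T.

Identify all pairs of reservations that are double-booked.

Two intervals overlap when each starts before the other ends.
Sorted by start: A, B, E, D, C, F, G, H.
B starts before A ends → A and B overlap.
E starts after A ends, so nothing later overlaps A either.
E starts exactly when B ends (back-to-back, no overlap), so nothing later overlaps B either.
D starts before E ends → E and D overlap.
C starts before E ends → E and C overlap.
F starts after E ends, so nothing later overlaps E either.
C starts before D ends → D and C overlap.
F starts before D ends → D and F overlap.
G starts after D ends, so nothing later overlaps D either.
F starts before C ends → C and F overlap.
G starts after C ends, so nothing later overlaps C either.
G starts after F ends, so nothing later overlaps F either.
H starts before G ends → G and H overlap.

A & B, C & D, C & E, C & F, D & E, D & F, G & H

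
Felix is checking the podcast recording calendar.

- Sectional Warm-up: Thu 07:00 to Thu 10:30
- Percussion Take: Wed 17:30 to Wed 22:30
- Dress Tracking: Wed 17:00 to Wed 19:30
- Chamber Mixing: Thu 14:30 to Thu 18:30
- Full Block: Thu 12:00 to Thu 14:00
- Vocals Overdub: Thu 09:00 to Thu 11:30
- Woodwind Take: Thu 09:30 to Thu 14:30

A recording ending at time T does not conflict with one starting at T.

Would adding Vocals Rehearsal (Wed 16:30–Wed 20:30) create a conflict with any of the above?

Yes — it overlaps Dress Tracking, Percussion Take

Dress Tracking: starts Wed 17:00 before Vocals Rehearsal ends Wed 20:30, and ends Wed 19:30 after Vocals Rehearsal starts Wed 16:30 → overlap.
Percussion Take: starts Wed 17:30 before Vocals Rehearsal ends Wed 20:30, and ends Wed 22:30 after Vocals Rehearsal starts Wed 16:30 → overlap.
Sectional Warm-up: starts Thu 07:00 at or after Vocals Rehearsal ends Wed 20:30 → clear.
Vocals Overdub: starts Thu 09:00 at or after Vocals Rehearsal ends Wed 20:30 → clear.
Woodwind Take: starts Thu 09:30 at or after Vocals Rehearsal ends Wed 20:30 → clear.
Full Block: starts Thu 12:00 at or after Vocals Rehearsal ends Wed 20:30 → clear.
Chamber Mixing: starts Thu 14:30 at or after Vocals Rehearsal ends Wed 20:30 → clear.
Vocals Rehearsal overlaps Dress Tracking, Percussion Take.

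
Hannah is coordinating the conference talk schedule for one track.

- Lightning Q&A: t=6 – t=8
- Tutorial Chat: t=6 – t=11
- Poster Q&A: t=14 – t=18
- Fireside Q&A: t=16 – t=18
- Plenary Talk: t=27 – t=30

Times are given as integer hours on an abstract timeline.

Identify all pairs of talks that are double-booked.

Fireside Q&A & Poster Q&A, Lightning Q&A & Tutorial Chat

Sorted by start: Lightning Q&A, Tutorial Chat, Poster Q&A, Fireside Q&A, Plenary Talk.
Tutorial Chat starts before Lightning Q&A ends → Lightning Q&A and Tutorial Chat overlap.
Poster Q&A starts after Lightning Q&A ends, so nothing later overlaps Lightning Q&A either.
Poster Q&A starts after Tutorial Chat ends, so nothing later overlaps Tutorial Chat either.
Fireside Q&A starts before Poster Q&A ends → Poster Q&A and Fireside Q&A overlap.
Plenary Talk starts after Poster Q&A ends.
Plenary Talk starts after Fireside Q&A ends.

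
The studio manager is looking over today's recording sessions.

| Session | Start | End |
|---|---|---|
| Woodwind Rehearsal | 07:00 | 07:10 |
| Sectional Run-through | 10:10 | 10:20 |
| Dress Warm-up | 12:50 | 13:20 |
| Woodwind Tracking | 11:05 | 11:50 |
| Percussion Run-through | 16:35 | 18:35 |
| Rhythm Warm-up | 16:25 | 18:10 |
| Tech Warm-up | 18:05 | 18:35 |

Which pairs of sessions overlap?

Percussion Run-through & Rhythm Warm-up, Percussion Run-through & Tech Warm-up, Rhythm Warm-up & Tech Warm-up

Two intervals overlap when each starts before the other ends.
Sorted by start: Woodwind Rehearsal, Sectional Run-through, Woodwind Tracking, Dress Warm-up, Rhythm Warm-up, Percussion Run-through, Tech Warm-up.
Sectional Run-through starts after Woodwind Rehearsal ends; Woodwind Rehearsal is clear from here.
Woodwind Tracking starts after Sectional Run-through ends; Sectional Run-through is clear from here.
Dress Warm-up starts after Woodwind Tracking ends; Woodwind Tracking is clear from here.
Rhythm Warm-up starts after Dress Warm-up ends; Dress Warm-up is clear from here.
Percussion Run-through starts before Rhythm Warm-up ends → Rhythm Warm-up and Percussion Run-through overlap.
Tech Warm-up starts before Rhythm Warm-up ends → Rhythm Warm-up and Tech Warm-up overlap.
Tech Warm-up starts before Percussion Run-through ends → Percussion Run-through and Tech Warm-up overlap.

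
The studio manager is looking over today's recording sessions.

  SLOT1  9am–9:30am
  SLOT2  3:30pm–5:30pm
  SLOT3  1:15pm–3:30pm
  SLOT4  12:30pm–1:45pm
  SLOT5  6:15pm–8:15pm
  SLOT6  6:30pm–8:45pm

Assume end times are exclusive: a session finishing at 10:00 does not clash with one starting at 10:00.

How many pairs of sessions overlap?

2

Sorted by start: SLOT1, SLOT4, SLOT3, SLOT2, SLOT5, SLOT6.
SLOT4 starts after SLOT1 ends; SLOT1 is clear from here.
SLOT3 starts before SLOT4 ends → SLOT4 and SLOT3 overlap.
SLOT2 starts after SLOT4 ends; SLOT4 is clear from here.
SLOT2 starts exactly when SLOT3 ends (back-to-back, no overlap); SLOT3 is clear from here.
SLOT5 starts after SLOT2 ends; SLOT2 is clear from here.
SLOT6 starts before SLOT5 ends → SLOT5 and SLOT6 overlap.
Overlapping pairs: SLOT3 & SLOT4, SLOT5 & SLOT6 — 2 in total.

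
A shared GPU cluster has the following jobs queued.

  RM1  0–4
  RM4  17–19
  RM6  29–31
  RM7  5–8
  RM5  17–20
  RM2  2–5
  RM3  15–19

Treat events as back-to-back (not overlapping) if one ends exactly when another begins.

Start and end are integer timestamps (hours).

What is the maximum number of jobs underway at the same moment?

Sort all start/end points and keep a running count:
0 start RM1 → 1
2 start RM2 → 2
4 end RM1 → 1
5 end RM2 → 0
5 start RM7 → 1
8 end RM7 → 0
15 start RM3 → 1
17 start RM4 → 2
17 start RM5 → 3
19 end RM3 → 2
19 end RM4 → 1
20 end RM5 → 0
29 start RM6 → 1
31 end RM6 → 0
Peak is 3, at 17 (RM3, RM4, RM5).

3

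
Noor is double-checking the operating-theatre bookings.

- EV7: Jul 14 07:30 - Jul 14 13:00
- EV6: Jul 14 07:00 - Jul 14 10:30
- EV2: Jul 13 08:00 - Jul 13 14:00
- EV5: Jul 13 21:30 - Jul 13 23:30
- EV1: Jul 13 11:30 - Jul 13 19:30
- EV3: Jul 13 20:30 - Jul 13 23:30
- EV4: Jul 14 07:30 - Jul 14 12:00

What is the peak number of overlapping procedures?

3

Walk through starts and ends in time order (an end at T is processed before a start at T):
Jul 13 08:00 start EV2 → 1
Jul 13 11:30 start EV1 → 2
Jul 13 14:00 end EV2 → 1
Jul 13 19:30 end EV1 → 0
Jul 13 20:30 start EV3 → 1
Jul 13 21:30 start EV5 → 2
Jul 13 23:30 end EV3 → 1
Jul 13 23:30 end EV5 → 0
Jul 14 07:00 start EV6 → 1
Jul 14 07:30 start EV4 → 2
Jul 14 07:30 start EV7 → 3
Jul 14 10:30 end EV6 → 2
Jul 14 12:00 end EV4 → 1
Jul 14 13:00 end EV7 → 0
Peak is 3, at Jul 14 07:30 (EV4, EV6, EV7).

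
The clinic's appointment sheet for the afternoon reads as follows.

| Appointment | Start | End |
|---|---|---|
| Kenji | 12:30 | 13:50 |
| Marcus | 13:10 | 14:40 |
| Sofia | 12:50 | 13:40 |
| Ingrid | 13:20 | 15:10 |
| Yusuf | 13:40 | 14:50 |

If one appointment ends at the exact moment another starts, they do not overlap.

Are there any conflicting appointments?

Yes

Two intervals overlap when each starts before the other ends.
Sorted by start: Kenji, Sofia, Marcus, Ingrid, Yusuf.
Sofia starts before Kenji ends → Kenji and Sofia overlap.
That's a conflict, so the schedule is not conflict-free.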